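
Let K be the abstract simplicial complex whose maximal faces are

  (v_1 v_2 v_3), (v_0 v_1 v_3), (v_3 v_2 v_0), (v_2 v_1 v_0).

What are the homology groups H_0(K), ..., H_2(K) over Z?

H_0 ≅ Z,  H_1 = 0,  H_2 ≅ Z.

Fix the vertex order v_0 < v_1 < v_2 < v_3 and write every simplex with vertices in increasing order. Then dim K = 2 and the simplices of K are:

  0-simplices (4): [v_0], [v_1], [v_2], [v_3]
  1-simplices (6): [v_0,v_1], [v_0,v_2], [v_0,v_3], [v_1,v_2], [v_1,v_3], [v_2,v_3]
  2-simplices (4): [v_0,v_1,v_2], [v_0,v_1,v_3], [v_0,v_2,v_3], [v_1,v_2,v_3]

Hence C_0 ≅ Z^4, C_1 ≅ Z^6, C_2 ≅ Z^4.

The boundary map ∂_1: C_1 → C_0 sends each edge [p,q] (with p < q) to q − p. For instance
  ∂[v_2,v_3] = [v_3] − [v_2].
This gives a 4×6 integer matrix of rank 3; reducing to Smith normal form yields diagonal entries (1,1,1).

The boundary map ∂_2: C_2 → C_1 maps a triangle to the signed sum of its edges. For instance
  ∂[v_1,v_2,v_3] = [v_2,v_3] − [v_1,v_3] + [v_1,v_2],
  ∂[v_0,v_1,v_2] = [v_1,v_2] − [v_0,v_2] + [v_0,v_1].
As a 6×4 matrix over Z this has rank 3, with invariant factors (1,1,1).

Reading off H_k = ker ∂_k / im ∂_{k+1}:

  H_0: rank C_0 − rank ∂_1 = 4 − 3 = 1, and the invariant factors of ∂_1 are all 1, so H_0 = Z.
  H_1: rank ker ∂_1 − rank ∂_2 = (6 − 3) − 3 = 0, and the invariant factors of ∂_2 are all 1, so H_1 = 0.
  H_2: rank ker ∂_2 − rank ∂_3 = (4 − 3) − 0 = 1, and there is no ∂_3, so H_2 = Z.

As a check, the Euler characteristic is 4 − 6 + 4 = 2, which agrees with 1 − 0 + 1 = 2.
(K is a triangulation of the 2-sphere S^2.)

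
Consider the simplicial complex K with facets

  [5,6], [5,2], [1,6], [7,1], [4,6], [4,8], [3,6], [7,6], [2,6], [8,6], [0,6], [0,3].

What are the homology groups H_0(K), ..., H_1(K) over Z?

H_0 = Z,  H_1 = Z^4.

Take the total order 0 < 1 < 2 < 3 < 4 < 5 < 6 < 7 < 8 on the vertex set. Then K (dimension 1) consists of the simplices:

  0-simplices (9): [0], [1], [2], [3], [4], [5], [6], [7], [8]
  1-simplices (12): [0,3], [0,6], [1,6], [1,7], [2,5], [2,6], [3,6], [4,6], [4,8], [5,6], [6,7], [6,8]

giving chain groups C_0 ≅ Z^9, C_1 ≅ Z^12.

The boundary map ∂_1: C_1 → C_0 sends each edge [p,q] (with p < q) to q − p.
This gives a 9×12 integer matrix of rank 8; reducing to Smith normal form yields diagonal entries (1,1,1,1,1,1,1,1).

From H_k ≅ ker(∂_k) / im(∂_{k+1}) we obtain:

  H_0: rank C_0 − rank ∂_1 = 9 − 8 = 1, and the invariant factors of ∂_1 are all 1, so H_0 ≅ Z.
  H_1: rank ker ∂_1 − rank ∂_2 = (12 − 8) − 0 = 4, and there is no ∂_2, so H_1 ≅ Z^4.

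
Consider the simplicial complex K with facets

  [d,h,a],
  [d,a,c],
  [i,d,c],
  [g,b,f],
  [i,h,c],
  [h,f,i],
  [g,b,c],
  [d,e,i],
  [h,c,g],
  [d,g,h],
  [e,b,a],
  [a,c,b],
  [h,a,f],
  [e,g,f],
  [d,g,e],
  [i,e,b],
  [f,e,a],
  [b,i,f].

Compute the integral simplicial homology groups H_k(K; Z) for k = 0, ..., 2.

H_0 = Z,  H_1 = Z ⊕ Z_2,  H_2 = 0.

We work with the vertex ordering a < b < c < d < e < f < g < h < i. The simplices of K, each written with vertices in increasing order, are:

  0-simplices (9): a, b, c, d, e, f, g, h, i
  1-simplices (27): ab, ac, ad, ae, af, ah, bc, be, bf, bg, bi, cd, cg, ch, ci, de, dg, dh, di, ef, eg, ei, fg, fh, fi, gh, hi
  2-simplices (18): abc, abe, acd, adh, aef, afh, bcg, bei, bfg, bfi, cdi, cgh, chi, deg, dei, dgh, efg, fhi

Hence C_0 ≅ Z^9, C_1 ≅ Z^27, C_2 ≅ Z^18.

∂_1: C_1 → C_0 sends each edge [p,q] (with p < q) to q − p. For instance
  ∂ab = b − a.
This gives a 9×27 integer matrix of rank 8; reducing to Smith normal form yields diagonal entries (1,1,1,1,1,1,1,1).

Boundary ∂_2: C_2 → C_1 maps a triangle to the signed sum of its edges. For instance
  ∂bfg = fg − bg + bf,
  ∂deg = eg − dg + de.
This gives a 27×18 integer matrix of rank 18; reducing to Smith normal form yields diagonal entries (1,1,1,1,1,1,1,1,1,1,1,1,1,1,1,1,1,2).

Computing H_k = (kernel of ∂_k) / (image of ∂_{k+1}):

  H_0: rank C_0 − rank ∂_1 = 9 − 8 = 1, and the invariant factors of ∂_1 are all 1, so H_0 = Z.
  H_1: rank ker ∂_1 − rank ∂_2 = (27 − 8) − 18 = 1, and ∂_2 has invariant factor 2 > 1, so H_1 = Z ⊕ Z_2.
  H_2: rank ker ∂_2 − rank ∂_3 = (18 − 18) − 0 = 0, and there is no ∂_3, so H_2 = 0.

As a check, the Euler characteristic is 9 − 27 + 18 = 0, which agrees with 1 − 1 + 0 = 0.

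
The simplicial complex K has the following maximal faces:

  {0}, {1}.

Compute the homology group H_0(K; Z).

We work with the vertex ordering 0 < 1. The simplices of K, each written with vertices in increasing order, are:

  0-simplices (2): [0], [1]

Hence C_0 ≅ Z^2.

Computing H_k = (kernel of ∂_k) / (image of ∂_{k+1}):

  H_0: rank C_0 − rank ∂_1 = 2 − 0 = 2, and there is no ∂_1, so H_0 = Z^2.

(K is a triangulation of a set of 2 points.)

H_0 = Z^2.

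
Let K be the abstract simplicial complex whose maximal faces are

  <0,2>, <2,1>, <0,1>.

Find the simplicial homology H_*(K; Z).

H_0 ≅ Z,  H_1 ≅ Z.

Take the total order 0 < 1 < 2 on the vertex set. Then K (dimension 1) consists of the simplices:

  0-simplices (3): [0], [1], [2]
  1-simplices (3): [0,1], [0,2], [1,2]

giving chain groups C_0 ≅ Z^3, C_1 ≅ Z^3.

Boundary ∂_1: C_1 → C_0 maps an edge to its endpoints' difference, ∂[p,q] = q − p. For instance
  ∂[1,2] = [2] − [1].
The 3×3 boundary matrix has rank 2 and Smith normal form diag(1,1).

Now H_k = ker ∂_k / im ∂_{k+1}, so:

  H_0: rank C_0 − rank ∂_1 = 3 − 2 = 1, and the invariant factors of ∂_1 are all 1, so H_0 ≅ Z.
  H_1: rank ker ∂_1 − rank ∂_2 = (3 − 2) − 0 = 1, and there is no ∂_2, so H_1 ≅ Z.

(K is a triangulation of the circle S^1.)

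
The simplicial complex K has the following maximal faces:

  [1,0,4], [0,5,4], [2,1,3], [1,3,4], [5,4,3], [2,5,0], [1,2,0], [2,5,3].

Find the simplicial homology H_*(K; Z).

H_0 = Z,  H_1 = 0,  H_2 = Z.

K has 6 vertices, 12 edges, 8 triangles.
rank ∂_0 = 0, rank ∂_1 = 5 ⇒ b_0 = 6 − 0 − 5 = 1; all invariant factors of ∂_1 are 1 so no torsion. So H_0 = Z.
rank ∂_1 = 5, rank ∂_2 = 7 ⇒ b_1 = 12 − 5 − 7 = 0; all invariant factors of ∂_2 are 1 so no torsion. So H_1 = 0.
rank ∂_2 = 7, rank ∂_3 = 0 ⇒ b_2 = 8 − 7 − 0 = 1. So H_2 = Z.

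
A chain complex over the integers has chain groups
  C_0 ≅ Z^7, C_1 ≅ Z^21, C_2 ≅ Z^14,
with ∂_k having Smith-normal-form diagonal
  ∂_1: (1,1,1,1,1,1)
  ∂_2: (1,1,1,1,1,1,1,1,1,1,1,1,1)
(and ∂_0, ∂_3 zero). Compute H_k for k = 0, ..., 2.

H_0: b_0 = 7 − 0 − 6 = 1; torsion from ∂_1 factors > 1: none. So H_0 = Z.
H_1: b_1 = 21 − 6 − 13 = 2; torsion from ∂_2 factors > 1: none. So H_1 = Z^2.
H_2: b_2 = 14 − 13 − 0 = 1; torsion from ∂_3 factors > 1: none. So H_2 = Z.

H_0 = Z,  H_1 = Z^2,  H_2 = Z.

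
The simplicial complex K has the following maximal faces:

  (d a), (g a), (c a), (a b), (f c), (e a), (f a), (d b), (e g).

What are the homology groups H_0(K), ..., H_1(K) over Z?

Fix the vertex order a < b < c < d < e < f < g and write every simplex with vertices in increasing order. Then dim K = 1 and the simplices of K are:

  0-simplices (7): a, b, c, d, e, f, g
  1-simplices (9): ab, ac, ad, ae, af, ag, bd, cf, eg

so the chain groups are C_0 ≅ Z^7, C_1 ≅ Z^9.

Boundary ∂_1: C_1 → C_0 maps an edge to its endpoints' difference, ∂[p,q] = q − p.
As a 7×9 matrix over Z this has rank 6, with invariant factors (1,1,1,1,1,1).

Reading off H_k = ker ∂_k / im ∂_{k+1}:

  H_0: rank C_0 − rank ∂_1 = 7 − 6 = 1, and the invariant factors of ∂_1 are all 1, so H_0 ≅ Z.
  H_1: rank ker ∂_1 − rank ∂_2 = (9 − 6) − 0 = 3, and there is no ∂_2, so H_1 ≅ Z^3.

As a check, the Euler characteristic is 7 − 9 = -2, which agrees with 1 − 3 = -2.

H_0 ≅ Z,  H_1 ≅ Z^3.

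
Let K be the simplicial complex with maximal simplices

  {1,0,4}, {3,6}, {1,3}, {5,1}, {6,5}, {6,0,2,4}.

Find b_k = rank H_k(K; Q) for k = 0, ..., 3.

We work with the vertex ordering 0 < 1 < 2 < 3 < 4 < 5 < 6. The simplices of K, each written with vertices in increasing order, are:

  0-simplices (7): [0], [1], [2], [3], [4], [5], [6]
  1-simplices (12): [0,1], [0,2], [0,4], [0,6], [1,3], [1,4], [1,5], [2,4], [2,6], [3,6], [4,6], [5,6]
  2-simplices (5): [0,1,4], [0,2,4], [0,2,6], [0,4,6], [2,4,6]
  3-simplices (1): [0,2,4,6]

Hence C_0 ≅ Z^7, C_1 ≅ Z^12, C_2 ≅ Z^5, C_3 ≅ Z^1.

Boundary ∂_1: C_1 → C_0 sends each edge [p,q] (with p < q) to q − p.
As a 7×12 matrix over Z this has rank 6, with invariant factors (1,1,1,1,1,1).

Boundary ∂_2: C_2 → C_1 acts by ∂[p,q,r] = [q,r] − [p,r] + [p,q]. For instance
  ∂[0,4,6] = [4,6] − [0,6] + [0,4],
  ∂[2,4,6] = [4,6] − [2,6] + [2,4].
As a 12×5 matrix over Z this has rank 4, with invariant factors (1,1,1,1).

∂_3: C_3 → C_2 sends each 3-simplex σ to the alternating sum Σ_i (−1)^i (σ with its i-th vertex removed). For instance
  ∂[0,2,4,6] = [2,4,6] − [0,4,6] + [0,2,6] − [0,2,4].
As a 5×1 matrix over Z this has rank 1, with invariant factors (1).

Reading off H_k = ker ∂_k / im ∂_{k+1}:

  H_0: rank C_0 − rank ∂_1 = 7 − 6 = 1, and the invariant factors of ∂_1 are all 1, so H_0 ≅ Z.
  H_1: rank ker ∂_1 − rank ∂_2 = (12 − 6) − 4 = 2, and the invariant factors of ∂_2 are all 1, so H_1 ≅ Z^2.
  H_2: rank ker ∂_2 − rank ∂_3 = (5 − 4) − 1 = 0, and the invariant factors of ∂_3 are all 1, so H_2 ≅ 0.
  H_3: rank ker ∂_3 − rank ∂_4 = (1 − 1) − 0 = 0, and there is no ∂_4, so H_3 ≅ 0.

As a check, the Euler characteristic is 7 − 12 + 5 − 1 = -1, which agrees with 1 − 2 + 0 − 0 = -1.

Hence the Betti numbers are b_0 = 1, b_1 = 2, b_2 = 0, b_3 = 0.

b_0 = 1, b_1 = 2, b_2 = 0, b_3 = 0.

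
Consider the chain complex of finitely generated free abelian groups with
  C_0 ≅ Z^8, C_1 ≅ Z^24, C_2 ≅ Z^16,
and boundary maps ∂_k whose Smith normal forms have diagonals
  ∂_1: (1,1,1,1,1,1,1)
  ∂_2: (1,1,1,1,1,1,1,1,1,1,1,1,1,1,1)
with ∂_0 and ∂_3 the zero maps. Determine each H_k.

H_0 = Z,  H_1 = Z^2,  H_2 = Z.

H_0: b_0 = 8 − 0 − 7 = 1; torsion from ∂_1 factors > 1: none. So H_0 = Z.
H_1: b_1 = 24 − 7 − 15 = 2; torsion from ∂_2 factors > 1: none. So H_1 = Z^2.
H_2: b_2 = 16 − 15 − 0 = 1; torsion from ∂_3 factors > 1: none. So H_2 = Z.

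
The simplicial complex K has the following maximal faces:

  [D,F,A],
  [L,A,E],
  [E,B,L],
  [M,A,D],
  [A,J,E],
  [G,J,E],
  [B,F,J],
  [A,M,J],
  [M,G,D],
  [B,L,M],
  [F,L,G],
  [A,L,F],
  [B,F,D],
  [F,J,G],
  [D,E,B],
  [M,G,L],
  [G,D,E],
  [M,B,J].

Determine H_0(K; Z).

Fix the vertex order A < B < D < E < F < G < J < L < M and write every simplex with vertices in increasing order. Then dim K = 2 and the simplices of K are:

  0-simplices (9): A, B, D, E, F, G, J, L, M
  1-simplices (27): AD, AE, AF, AJ, AL, AM, BD, BE, BF, BJ, BL, BM, DE, DF, DG, DM, EG, EJ, EL, FG, FJ, FL, GJ, GL, GM, JM, LM
  2-simplices (18): ADF, ADM, AEJ, AEL, AFL, AJM, BDE, BDF, BEL, BFJ, BJM, BLM, DEG, DGM, EGJ, FGJ, FGL, GLM

Hence C_0 ≅ Z^9, C_1 ≅ Z^27, C_2 ≅ Z^18.

Boundary ∂_1: C_1 → C_0 is given by ∂[p,q] = [q] − [p].
As a 9×27 matrix over Z this has rank 8, with invariant factors (1,1,1,1,1,1,1,1).

∂_2: C_2 → C_1 acts by ∂[p,q,r] = [q,r] − [p,r] + [p,q]. For instance
  ∂BLM = LM − BM + BL,
  ∂AEL = EL − AL + AE.
The resulting 27×18 matrix has rank 17, and its Smith normal form has invariant factors (1,1,1,1,1,1,1,1,1,1,1,1,1,1,1,1,1).

Computing H_k = (kernel of ∂_k) / (image of ∂_{k+1}):

  H_0: rank C_0 − rank ∂_1 = 9 − 8 = 1, and the invariant factors of ∂_1 are all 1, so H_0 = Z.

(K is a triangulation of the torus T^2.)

H_0 ≅ Z.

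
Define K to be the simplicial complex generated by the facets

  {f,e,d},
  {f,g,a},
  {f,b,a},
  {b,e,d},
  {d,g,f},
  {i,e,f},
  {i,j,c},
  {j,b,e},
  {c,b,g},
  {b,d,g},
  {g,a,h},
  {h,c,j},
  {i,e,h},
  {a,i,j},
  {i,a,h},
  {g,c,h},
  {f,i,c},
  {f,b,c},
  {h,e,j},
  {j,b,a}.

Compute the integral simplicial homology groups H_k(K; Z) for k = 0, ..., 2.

Order the vertices as a < b < c < d < e < f < g < h < i < j. Listing each simplex with vertices in this order, K has dimension 2 with simplices:

  0-simplices (10): a, b, c, d, e, f, g, h, i, j
  1-simplices (30): ab, af, ag, ah, ai, aj, bc, bd, be, bf, bg, bj, cf, cg, ch, ci, cj, de, df, dg, ef, eh, ei, ej, fg, fi, gh, hi, hj, ij
  2-simplices (20): abf, abj, afg, agh, ahi, aij, bcf, bcg, bde, bdg, bej, cfi, cgh, chj, cij, def, dfg, efi, ehi, ehj

so the chain groups are C_0 ≅ Z^10, C_1 ≅ Z^30, C_2 ≅ Z^20.

∂_1: C_1 → C_0 maps an edge to its endpoints' difference, ∂[p,q] = q − p.
As a 10×30 matrix over Z this has rank 9, with invariant factors (1,1,1,1,1,1,1,1,1).

The boundary map ∂_2: C_2 → C_1 maps a triangle to the signed sum of its edges. For instance
  ∂bcg = cg − bg + bc,
  ∂afg = fg − ag + af.
This gives a 30×20 integer matrix of rank 20; reducing to Smith normal form yields diagonal entries (1,1,1,1,1,1,1,1,1,1,1,1,1,1,1,1,1,1,1,2).

Reading off H_k = ker ∂_k / im ∂_{k+1}:

  H_0: rank C_0 − rank ∂_1 = 10 − 9 = 1, and the invariant factors of ∂_1 are all 1, so H_0 ≅ Z.
  H_1: rank ker ∂_1 − rank ∂_2 = (30 − 9) − 20 = 1, and ∂_2 has invariant factor 2 > 1, so H_1 ≅ Z × Z/2.
  H_2: rank ker ∂_2 − rank ∂_3 = (20 − 20) − 0 = 0, and there is no ∂_3, so H_2 ≅ 0.

(K is a triangulation of the Klein bottle.)

H_0 = Z,  H_1 = Z × Z/2,  H_2 = 0.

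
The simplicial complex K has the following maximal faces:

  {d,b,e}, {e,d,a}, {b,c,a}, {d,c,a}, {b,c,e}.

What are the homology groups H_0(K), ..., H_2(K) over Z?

H_0 = Z,  H_1 = Z,  H_2 = 0.

Fix the vertex order a < b < c < d < e and write every simplex with vertices in increasing order. Then dim K = 2 and the simplices of K are:

  0-simplices (5): a, b, c, d, e
  1-simplices (10): ab, ac, ad, ae, bc, bd, be, cd, ce, de
  2-simplices (5): abc, acd, ade, bce, bde

so the chain groups are C_0 ≅ Z^5, C_1 ≅ Z^10, C_2 ≅ Z^5.

∂_1: C_1 → C_0 sends each edge [p,q] (with p < q) to q − p. For instance
  ∂ac = c − a.
This gives a 5×10 integer matrix of rank 4; reducing to Smith normal form yields diagonal entries (1,1,1,1).

∂_2: C_2 → C_1 maps a triangle to the signed sum of its edges. For instance
  ∂ade = de − ae + ad,
  ∂bde = de − be + bd.
This gives a 10×5 integer matrix of rank 5; reducing to Smith normal form yields diagonal entries (1,1,1,1,1).

Computing H_k = (kernel of ∂_k) / (image of ∂_{k+1}):

  H_0: rank C_0 − rank ∂_1 = 5 − 4 = 1, and the invariant factors of ∂_1 are all 1, so H_0 = Z.
  H_1: rank ker ∂_1 − rank ∂_2 = (10 − 4) − 5 = 1, and the invariant factors of ∂_2 are all 1, so H_1 = Z.
  H_2: rank ker ∂_2 − rank ∂_3 = (5 − 5) − 0 = 0, and there is no ∂_3, so H_2 = 0.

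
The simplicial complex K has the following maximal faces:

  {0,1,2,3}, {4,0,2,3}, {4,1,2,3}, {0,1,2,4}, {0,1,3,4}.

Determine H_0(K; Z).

H_0 = Z.

K has 5 vertices, 10 edges, 10 triangles, 5 3-simplices.
rank ∂_0 = 0, rank ∂_1 = 4 ⇒ b_0 = 5 − 0 − 4 = 1; all invariant factors of ∂_1 are 1 so no torsion. So H_0 = Z.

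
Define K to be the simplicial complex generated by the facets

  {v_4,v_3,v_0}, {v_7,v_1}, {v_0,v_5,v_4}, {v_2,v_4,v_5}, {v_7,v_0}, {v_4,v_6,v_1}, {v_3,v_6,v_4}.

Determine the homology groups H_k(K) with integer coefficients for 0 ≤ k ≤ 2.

H_0 ≅ Z,  H_1 ≅ Z,  H_2 = 0.

Take the total order v_0 < v_1 < v_2 < v_3 < v_4 < v_5 < v_6 < v_7 on the vertex set. Then K (dimension 2) consists of the simplices:

  0-simplices (8): [v_0], [v_1], [v_2], [v_3], [v_4], [v_5], [v_6], [v_7]
  1-simplices (13): [v_0,v_3], [v_0,v_4], [v_0,v_5], [v_0,v_7], [v_1,v_4], [v_1,v_6], [v_1,v_7], [v_2,v_4], [v_2,v_5], [v_3,v_4], [v_3,v_6], [v_4,v_5], [v_4,v_6]
  2-simplices (5): [v_0,v_3,v_4], [v_0,v_4,v_5], [v_1,v_4,v_6], [v_2,v_4,v_5], [v_3,v_4,v_6]

Hence C_0 ≅ Z^8, C_1 ≅ Z^13, C_2 ≅ Z^5.

Boundary ∂_1: C_1 → C_0 maps an edge to its endpoints' difference, ∂[p,q] = q − p. For instance
  ∂[v_0,v_4] = [v_4] − [v_0].
The 8×13 boundary matrix has rank 7 and Smith normal form diag(1,1,1,1,1,1,1).

Boundary ∂_2: C_2 → C_1 maps a triangle to the signed sum of its edges. For instance
  ∂[v_2,v_4,v_5] = [v_4,v_5] − [v_2,v_5] + [v_2,v_4],
  ∂[v_0,v_4,v_5] = [v_4,v_5] − [v_0,v_5] + [v_0,v_4].
As a 13×5 matrix over Z this has rank 5, with invariant factors (1,1,1,1,1).

Now H_k = ker ∂_k / im ∂_{k+1}, so:

  H_0: rank C_0 − rank ∂_1 = 8 − 7 = 1, and the invariant factors of ∂_1 are all 1, so H_0 = Z.
  H_1: rank ker ∂_1 − rank ∂_2 = (13 − 7) − 5 = 1, and the invariant factors of ∂_2 are all 1, so H_1 = Z.
  H_2: rank ker ∂_2 − rank ∂_3 = (5 − 5) − 0 = 0, and there is no ∂_3, so H_2 = 0.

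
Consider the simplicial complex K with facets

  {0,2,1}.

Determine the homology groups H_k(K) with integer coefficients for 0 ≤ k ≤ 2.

H_0 = Z,  H_1 = 0,  H_2 = 0.

We work with the vertex ordering 0 < 1 < 2. The simplices of K, each written with vertices in increasing order, are:

  0-simplices (3): [0], [1], [2]
  1-simplices (3): [0,1], [0,2], [1,2]
  2-simplices (1): [0,1,2]

Hence C_0 ≅ Z^3, C_1 ≅ Z^3, C_2 ≅ Z^1.

∂_1: C_1 → C_0 is given by ∂[p,q] = [q] − [p].
This gives a 3×3 integer matrix of rank 2; reducing to Smith normal form yields diagonal entries (1,1).

∂_2: C_2 → C_1 sends each 2-simplex [p,q,r] to [q,r] − [p,r] + [p,q]. For instance
  ∂[0,1,2] = [1,2] − [0,2] + [0,1].
The 3×1 boundary matrix has rank 1 and Smith normal form diag(1).

From H_k ≅ ker(∂_k) / im(∂_{k+1}) we obtain:

  H_0: rank C_0 − rank ∂_1 = 3 − 2 = 1, and the invariant factors of ∂_1 are all 1, so H_0 = Z.
  H_1: rank ker ∂_1 − rank ∂_2 = (3 − 2) − 1 = 0, and the invariant factors of ∂_2 are all 1, so H_1 = 0.
  H_2: rank ker ∂_2 − rank ∂_3 = (1 − 1) − 0 = 0, and there is no ∂_3, so H_2 = 0.

(K is a triangulation of the 2-simplex.)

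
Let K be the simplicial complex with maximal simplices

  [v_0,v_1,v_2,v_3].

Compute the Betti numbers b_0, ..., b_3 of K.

b_0 = 1, b_1 = 0, b_2 = 0, b_3 = 0.

We work with the vertex ordering v_0 < v_1 < v_2 < v_3. The simplices of K, each written with vertices in increasing order, are:

  0-simplices (4): [v_0], [v_1], [v_2], [v_3]
  1-simplices (6): [v_0,v_1], [v_0,v_2], [v_0,v_3], [v_1,v_2], [v_1,v_3], [v_2,v_3]
  2-simplices (4): [v_0,v_1,v_2], [v_0,v_1,v_3], [v_0,v_2,v_3], [v_1,v_2,v_3]
  3-simplices (1): [v_0,v_1,v_2,v_3]

giving chain groups C_0 ≅ Z^4, C_1 ≅ Z^6, C_2 ≅ Z^4, C_3 ≅ Z^1.

∂_1: C_1 → C_0 is given by ∂[p,q] = [q] − [p].
The resulting 4×6 matrix has rank 3, and its Smith normal form has invariant factors (1,1,1).

The boundary map ∂_2: C_2 → C_1 maps a triangle to the signed sum of its edges. For instance
  ∂[v_0,v_1,v_2] = [v_1,v_2] − [v_0,v_2] + [v_0,v_1],
  ∂[v_0,v_2,v_3] = [v_2,v_3] − [v_0,v_3] + [v_0,v_2].
As a 6×4 matrix over Z this has rank 3, with invariant factors (1,1,1).

∂_3: C_3 → C_2 sends each 3-simplex σ to the alternating sum Σ_i (−1)^i (σ with its i-th vertex removed). For instance
  ∂[v_0,v_1,v_2,v_3] = [v_1,v_2,v_3] − [v_0,v_2,v_3] + [v_0,v_1,v_3] − [v_0,v_1,v_2].
As a 4×1 matrix over Z this has rank 1, with invariant factors (1).

Now H_k = ker ∂_k / im ∂_{k+1}, so:

  H_0: rank C_0 − rank ∂_1 = 4 − 3 = 1, and the invariant factors of ∂_1 are all 1, so H_0 ≅ Z.
  H_1: rank ker ∂_1 − rank ∂_2 = (6 − 3) − 3 = 0, and the invariant factors of ∂_2 are all 1, so H_1 ≅ 0.
  H_2: rank ker ∂_2 − rank ∂_3 = (4 − 3) − 1 = 0, and the invariant factors of ∂_3 are all 1, so H_2 ≅ 0.
  H_3: rank ker ∂_3 − rank ∂_4 = (1 − 1) − 0 = 0, and there is no ∂_4, so H_3 ≅ 0.

As a check, the Euler characteristic is 4 − 6 + 4 − 1 = 1, which agrees with 1 − 0 + 0 − 0 = 1.

Hence the Betti numbers are b_0 = 1, b_1 = 0, b_2 = 0, b_3 = 0.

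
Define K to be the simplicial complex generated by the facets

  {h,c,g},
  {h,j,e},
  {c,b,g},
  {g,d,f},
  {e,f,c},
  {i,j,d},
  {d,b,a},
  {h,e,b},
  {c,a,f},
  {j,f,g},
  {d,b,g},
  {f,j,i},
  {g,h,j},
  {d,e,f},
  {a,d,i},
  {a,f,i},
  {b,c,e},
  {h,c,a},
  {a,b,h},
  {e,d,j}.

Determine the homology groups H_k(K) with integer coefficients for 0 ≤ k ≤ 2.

H_0 ≅ Z,  H_1 ≅ Z ⊕ Z_2,  H_2 = 0.

We work with the vertex ordering a < b < c < d < e < f < g < h < i < j. The simplices of K, each written with vertices in increasing order, are:

  0-simplices (10): a, b, c, d, e, f, g, h, i, j
  1-simplices (30): ab, ac, ad, af, ah, ai, bc, bd, be, bg, bh, ce, cf, cg, ch, de, df, dg, di, dj, ef, eh, ej, fg, fi, fj, gh, gj, hj, ij
  2-simplices (20): abd, abh, acf, ach, adi, afi, bce, bcg, bdg, beh, cef, cgh, def, dej, dfg, dij, ehj, fgj, fij, ghj

Hence C_0 ≅ Z^10, C_1 ≅ Z^30, C_2 ≅ Z^20.

∂_1: C_1 → C_0 maps an edge to its endpoints' difference, ∂[p,q] = q − p.
As a 10×30 matrix over Z this has rank 9, with invariant factors (1,1,1,1,1,1,1,1,1).

∂_2: C_2 → C_1 maps a triangle to the signed sum of its edges. For instance
  ∂dej = ej − dj + de,
  ∂dij = ij − dj + di.
The 30×20 boundary matrix has rank 20 and Smith normal form diag(1,1,1,1,1,1,1,1,1,1,1,1,1,1,1,1,1,1,1,2).

From H_k ≅ ker(∂_k) / im(∂_{k+1}) we obtain:

  H_0: rank C_0 − rank ∂_1 = 10 − 9 = 1, and the invariant factors of ∂_1 are all 1, so H_0 = Z.
  H_1: rank ker ∂_1 − rank ∂_2 = (30 − 9) − 20 = 1, and ∂_2 has invariant factor 2 > 1, so H_1 = Z ⊕ Z_2.
  H_2: rank ker ∂_2 − rank ∂_3 = (20 − 20) − 0 = 0, and there is no ∂_3, so H_2 = 0.

As a check, the Euler characteristic is 10 − 30 + 20 = 0, which agrees with 1 − 1 + 0 = 0.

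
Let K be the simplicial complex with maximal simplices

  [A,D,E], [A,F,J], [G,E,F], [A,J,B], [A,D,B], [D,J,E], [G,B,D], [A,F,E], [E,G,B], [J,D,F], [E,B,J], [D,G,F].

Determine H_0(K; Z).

H_0 = Z.

Take the total order A < B < D < E < F < G < J on the vertex set. Then K (dimension 2) consists of the simplices:

  0-simplices (7): A, B, D, E, F, G, J
  1-simplices (18): AB, AD, AE, AF, AJ, BD, BE, BG, BJ, DE, DF, DG, DJ, EF, EG, EJ, FG, FJ
  2-simplices (12): ABD, ABJ, ADE, AEF, AFJ, BDG, BEG, BEJ, DEJ, DFG, DFJ, EFG

Hence C_0 ≅ Z^7, C_1 ≅ Z^18, C_2 ≅ Z^12.

The boundary map ∂_1: C_1 → C_0 is given by ∂[p,q] = [q] − [p]. For instance
  ∂AE = E − A.
The 7×18 boundary matrix has rank 6 and Smith normal form diag(1,1,1,1,1,1).

∂_2: C_2 → C_1 maps a triangle to the signed sum of its edges. For instance
  ∂ADE = DE − AE + AD,
  ∂DFJ = FJ − DJ + DF.
The resulting 18×12 matrix has rank 12, and its Smith normal form has invariant factors (1,1,1,1,1,1,1,1,1,1,1,2).

Now H_k = ker ∂_k / im ∂_{k+1}, so:

  H_0: rank C_0 − rank ∂_1 = 7 − 6 = 1, and the invariant factors of ∂_1 are all 1, so H_0 ≅ Z.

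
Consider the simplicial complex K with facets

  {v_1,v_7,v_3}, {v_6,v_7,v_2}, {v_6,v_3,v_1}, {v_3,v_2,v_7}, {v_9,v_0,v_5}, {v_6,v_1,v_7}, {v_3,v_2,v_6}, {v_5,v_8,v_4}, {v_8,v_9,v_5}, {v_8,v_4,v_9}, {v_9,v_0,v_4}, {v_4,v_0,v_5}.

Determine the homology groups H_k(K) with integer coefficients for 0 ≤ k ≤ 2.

H_0 ≅ Z^2,  H_1 = 0,  H_2 ≅ Z^2.

Take the total order v_0 < v_1 < v_2 < v_3 < v_4 < v_5 < v_6 < v_7 < v_8 < v_9 on the vertex set. Then K (dimension 2) consists of the simplices:

  0-simplices (10): [v_0], [v_1], [v_2], [v_3], [v_4], [v_5], [v_6], [v_7], [v_8], [v_9]
  1-simplices (18): (18 of them)
  2-simplices (12): (12 of them)

giving chain groups C_0 ≅ Z^10, C_1 ≅ Z^18, C_2 ≅ Z^12.

Boundary ∂_1: C_1 → C_0 maps an edge to its endpoints' difference, ∂[p,q] = q − p. For instance
  ∂[v_3,v_6] = [v_6] − [v_3].
The resulting 10×18 matrix has rank 8, and its Smith normal form has invariant factors (1,1,1,1,1,1,1,1).

∂_2: C_2 → C_1 acts by ∂[p,q,r] = [q,r] − [p,r] + [p,q]. For instance
  ∂[v_2,v_6,v_7] = [v_6,v_7] − [v_2,v_7] + [v_2,v_6],
  ∂[v_0,v_4,v_5] = [v_4,v_5] − [v_0,v_5] + [v_0,v_4].
The 18×12 boundary matrix has rank 10 and Smith normal form diag(1,1,1,1,1,1,1,1,1,1).

From H_k ≅ ker(∂_k) / im(∂_{k+1}) we obtain:

  H_0: rank C_0 − rank ∂_1 = 10 − 8 = 2, and the invariant factors of ∂_1 are all 1, so H_0 = Z^2.
  H_1: rank ker ∂_1 − rank ∂_2 = (18 − 8) − 10 = 0, and the invariant factors of ∂_2 are all 1, so H_1 = 0.
  H_2: rank ker ∂_2 − rank ∂_3 = (12 − 10) − 0 = 2, and there is no ∂_3, so H_2 = Z^2.

As a check, the Euler characteristic is 10 − 18 + 12 = 4, which agrees with 2 − 0 + 2 = 4.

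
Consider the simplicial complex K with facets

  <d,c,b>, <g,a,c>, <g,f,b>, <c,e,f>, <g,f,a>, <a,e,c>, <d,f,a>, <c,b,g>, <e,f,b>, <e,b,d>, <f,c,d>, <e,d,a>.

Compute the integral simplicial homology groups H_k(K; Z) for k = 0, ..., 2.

Fix the vertex order a < b < c < d < e < f < g and write every simplex with vertices in increasing order. Then dim K = 2 and the simplices of K are:

  0-simplices (7): a, b, c, d, e, f, g
  1-simplices (18): ac, ad, ae, af, ag, bc, bd, be, bf, bg, cd, ce, cf, cg, de, df, ef, fg
  2-simplices (12): ace, acg, ade, adf, afg, bcd, bcg, bde, bef, bfg, cdf, cef

giving chain groups C_0 ≅ Z^7, C_1 ≅ Z^18, C_2 ≅ Z^12.

∂_1: C_1 → C_0 maps an edge to its endpoints' difference, ∂[p,q] = q − p. For instance
  ∂af = f − a.
The 7×18 boundary matrix has rank 6 and Smith normal form diag(1,1,1,1,1,1).

Boundary ∂_2: C_2 → C_1 sends each 2-simplex [p,q,r] to [q,r] − [p,r] + [p,q]. For instance
  ∂bde = de − be + bd,
  ∂adf = df − af + ad.
This gives a 18×12 integer matrix of rank 12; reducing to Smith normal form yields diagonal entries (1,1,1,1,1,1,1,1,1,1,1,2).

From H_k ≅ ker(∂_k) / im(∂_{k+1}) we obtain:

  H_0: rank C_0 − rank ∂_1 = 7 − 6 = 1, and the invariant factors of ∂_1 are all 1, so H_0 ≅ Z.
  H_1: rank ker ∂_1 − rank ∂_2 = (18 − 6) − 12 = 0, and ∂_2 has invariant factor 2 > 1, so H_1 ≅ Z/2Z.
  H_2: rank ker ∂_2 − rank ∂_3 = (12 − 12) − 0 = 0, and there is no ∂_3, so H_2 ≅ 0.

As a check, the Euler characteristic is 7 − 18 + 12 = 1, which agrees with 1 − 0 + 0 = 1.

H_0 = Z,  H_1 = Z/2Z,  H_2 = 0.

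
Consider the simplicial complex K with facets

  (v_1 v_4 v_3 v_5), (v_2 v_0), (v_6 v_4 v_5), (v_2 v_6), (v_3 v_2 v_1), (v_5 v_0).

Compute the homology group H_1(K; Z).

H_1 = Z^2.

Fix the vertex order v_0 < v_1 < v_2 < v_3 < v_4 < v_5 < v_6 and write every simplex with vertices in increasing order. Then dim K = 3 and the simplices of K are:

  0-simplices (7): [v_0], [v_1], [v_2], [v_3], [v_4], [v_5], [v_6]
  1-simplices (13): [v_0,v_2], [v_0,v_5], [v_1,v_2], [v_1,v_3], [v_1,v_4], [v_1,v_5], [v_2,v_3], [v_2,v_6], [v_3,v_4], [v_3,v_5], [v_4,v_5], [v_4,v_6], [v_5,v_6]
  2-simplices (6): [v_1,v_2,v_3], [v_1,v_3,v_4], [v_1,v_3,v_5], [v_1,v_4,v_5], [v_3,v_4,v_5], [v_4,v_5,v_6]
  3-simplices (1): [v_1,v_3,v_4,v_5]

giving chain groups C_0 ≅ Z^7, C_1 ≅ Z^13, C_2 ≅ Z^6, C_3 ≅ Z^1.

The boundary map ∂_1: C_1 → C_0 sends each edge [p,q] (with p < q) to q − p. For instance
  ∂[v_4,v_5] = [v_5] − [v_4].
As a 7×13 matrix over Z this has rank 6, with invariant factors (1,1,1,1,1,1).

The boundary map ∂_2: C_2 → C_1 maps a triangle to the signed sum of its edges. For instance
  ∂[v_4,v_5,v_6] = [v_5,v_6] − [v_4,v_6] + [v_4,v_5],
  ∂[v_3,v_4,v_5] = [v_4,v_5] − [v_3,v_5] + [v_3,v_4].
As a 13×6 matrix over Z this has rank 5, with invariant factors (1,1,1,1,1).

Boundary ∂_3: C_3 → C_2 sends each 3-simplex σ to the alternating sum Σ_i (−1)^i (σ with its i-th vertex removed). For instance
  ∂[v_1,v_3,v_4,v_5] = [v_3,v_4,v_5] − [v_1,v_4,v_5] + [v_1,v_3,v_5] − [v_1,v_3,v_4].
This gives a 6×1 integer matrix of rank 1; reducing to Smith normal form yields diagonal entries (1).

Now H_k = ker ∂_k / im ∂_{k+1}, so:

  H_1: rank ker ∂_1 − rank ∂_2 = (13 − 6) − 5 = 2, and the invariant factors of ∂_2 are all 1, so H_1 ≅ Z^2.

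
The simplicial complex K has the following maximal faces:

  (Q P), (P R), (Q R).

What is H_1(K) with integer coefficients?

H_1 ≅ Z.

K has 3 vertices, 3 edges.
rank ∂_1 = 2, rank ∂_2 = 0 ⇒ b_1 = 3 − 2 − 0 = 1. So H_1 ≅ Z.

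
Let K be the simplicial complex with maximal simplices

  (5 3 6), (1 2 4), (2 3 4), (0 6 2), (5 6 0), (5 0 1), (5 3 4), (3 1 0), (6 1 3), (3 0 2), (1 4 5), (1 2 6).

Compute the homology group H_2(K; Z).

We work with the vertex ordering 0 < 1 < 2 < 3 < 4 < 5 < 6. The simplices of K, each written with vertices in increasing order, are:

  0-simplices (7): [0], [1], [2], [3], [4], [5], [6]
  1-simplices (18): [0,1], [0,2], [0,3], [0,5], [0,6], [1,2], [1,3], [1,4], [1,5], [1,6], [2,3], [2,4], [2,6], [3,4], [3,5], [3,6], [4,5], [5,6]
  2-simplices (12): [0,1,3], [0,1,5], [0,2,3], [0,2,6], [0,5,6], [1,2,4], [1,2,6], [1,3,6], [1,4,5], [2,3,4], [3,4,5], [3,5,6]

so the chain groups are C_0 ≅ Z^7, C_1 ≅ Z^18, C_2 ≅ Z^12.

Boundary ∂_1: C_1 → C_0 is given by ∂[p,q] = [q] − [p]. For instance
  ∂[0,3] = [3] − [0].
As a 7×18 matrix over Z this has rank 6, with invariant factors (1,1,1,1,1,1).

∂_2: C_2 → C_1 sends each 2-simplex [p,q,r] to [q,r] − [p,r] + [p,q]. For instance
  ∂[1,3,6] = [3,6] − [1,6] + [1,3],
  ∂[1,4,5] = [4,5] − [1,5] + [1,4].
As a 18×12 matrix over Z this has rank 12, with invariant factors (1,1,1,1,1,1,1,1,1,1,1,2).

From H_k ≅ ker(∂_k) / im(∂_{k+1}) we obtain:

  H_2: rank ker ∂_2 − rank ∂_3 = (12 − 12) − 0 = 0, and there is no ∂_3, so H_2 = 0.

H_2 = 0.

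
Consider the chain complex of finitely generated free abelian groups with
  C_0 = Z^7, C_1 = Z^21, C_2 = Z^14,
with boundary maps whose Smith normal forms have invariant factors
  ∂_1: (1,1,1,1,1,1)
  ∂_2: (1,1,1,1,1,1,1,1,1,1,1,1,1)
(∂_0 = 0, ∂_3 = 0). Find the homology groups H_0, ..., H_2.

H_0: b_0 = 7 − 0 − 6 = 1; torsion from ∂_1 factors > 1: none. So H_0 ≅ Z.
H_1: b_1 = 21 − 6 − 13 = 2; torsion from ∂_2 factors > 1: none. So H_1 ≅ Z^2.
H_2: b_2 = 14 − 13 − 0 = 1; torsion from ∂_3 factors > 1: none. So H_2 ≅ Z.

H_0 ≅ Z,  H_1 ≅ Z^2,  H_2 ≅ Z.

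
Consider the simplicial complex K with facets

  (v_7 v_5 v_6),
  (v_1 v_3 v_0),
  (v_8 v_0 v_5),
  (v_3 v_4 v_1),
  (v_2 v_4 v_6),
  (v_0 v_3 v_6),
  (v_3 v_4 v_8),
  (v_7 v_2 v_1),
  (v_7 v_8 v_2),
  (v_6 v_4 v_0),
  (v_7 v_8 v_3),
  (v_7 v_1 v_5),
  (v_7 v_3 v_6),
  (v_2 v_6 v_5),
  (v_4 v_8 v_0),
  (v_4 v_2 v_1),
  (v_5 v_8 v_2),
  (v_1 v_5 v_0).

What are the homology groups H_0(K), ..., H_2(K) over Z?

H_0 = Z,  H_1 = Z ⊕ Z_2,  H_2 = 0.

We work with the vertex ordering v_0 < v_1 < v_2 < v_3 < v_4 < v_5 < v_6 < v_7 < v_8. The simplices of K, each written with vertices in increasing order, are:

  0-simplices (9): [v_0], [v_1], [v_2], [v_3], [v_4], [v_5], [v_6], [v_7], [v_8]
  1-simplices (27): (27 of them)
  2-simplices (18): (18 of them)

giving chain groups C_0 ≅ Z^9, C_1 ≅ Z^27, C_2 ≅ Z^18.

∂_1: C_1 → C_0 sends each edge [p,q] (with p < q) to q − p. For instance
  ∂[v_4,v_6] = [v_6] − [v_4].
The 9×27 boundary matrix has rank 8 and Smith normal form diag(1,1,1,1,1,1,1,1).

∂_2: C_2 → C_1 sends each 2-simplex [p,q,r] to [q,r] − [p,r] + [p,q]. For instance
  ∂[v_0,v_1,v_3] = [v_1,v_3] − [v_0,v_3] + [v_0,v_1],
  ∂[v_1,v_2,v_7] = [v_2,v_7] − [v_1,v_7] + [v_1,v_2].
As a 27×18 matrix over Z this has rank 18, with invariant factors (1,1,1,1,1,1,1,1,1,1,1,1,1,1,1,1,1,2).

From H_k ≅ ker(∂_k) / im(∂_{k+1}) we obtain:

  H_0: rank C_0 − rank ∂_1 = 9 − 8 = 1, and the invariant factors of ∂_1 are all 1, so H_0 = Z.
  H_1: rank ker ∂_1 − rank ∂_2 = (27 − 8) − 18 = 1, and ∂_2 has invariant factor 2 > 1, so H_1 = Z ⊕ Z_2.
  H_2: rank ker ∂_2 − rank ∂_3 = (18 − 18) − 0 = 0, and there is no ∂_3, so H_2 = 0.

(K is a triangulation of the Klein bottle.)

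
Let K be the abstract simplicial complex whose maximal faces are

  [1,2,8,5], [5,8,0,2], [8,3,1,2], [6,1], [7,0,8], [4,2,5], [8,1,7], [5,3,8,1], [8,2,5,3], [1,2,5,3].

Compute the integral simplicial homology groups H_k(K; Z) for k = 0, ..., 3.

Fix the vertex order 0 < 1 < 2 < 3 < 4 < 5 < 6 < 7 < 8 and write every simplex with vertices in increasing order. Then dim K = 3 and the simplices of K are:

  0-simplices (9): [0], [1], [2], [3], [4], [5], [6], [7], [8]
  1-simplices (19): [0,2], [0,5], [0,7], [0,8], [1,2], [1,3], [1,5], [1,6], [1,7], [1,8], [2,3], [2,4], [2,5], [2,8], [3,5], [3,8], [4,5], [5,8], [7,8]
  2-simplices (16): [0,2,5], [0,2,8], [0,5,8], [0,7,8], [1,2,3], [1,2,5], [1,2,8], [1,3,5], [1,3,8], [1,5,8], [1,7,8], [2,3,5], [2,3,8], [2,4,5], [2,5,8], [3,5,8]
  3-simplices (6): [0,2,5,8], [1,2,3,5], [1,2,3,8], [1,2,5,8], [1,3,5,8], [2,3,5,8]

Hence C_0 ≅ Z^9, C_1 ≅ Z^19, C_2 ≅ Z^16, C_3 ≅ Z^6.

Boundary ∂_1: C_1 → C_0 sends each edge [p,q] (with p < q) to q − p.
This gives a 9×19 integer matrix of rank 8; reducing to Smith normal form yields diagonal entries (1,1,1,1,1,1,1,1).

The boundary map ∂_2: C_2 → C_1 acts by ∂[p,q,r] = [q,r] − [p,r] + [p,q]. For instance
  ∂[0,2,5] = [2,5] − [0,5] + [0,2],
  ∂[1,2,3] = [2,3] − [1,3] + [1,2].
The resulting 19×16 matrix has rank 11, and its Smith normal form has invariant factors (1,1,1,1,1,1,1,1,1,1,1).

The boundary map ∂_3: C_3 → C_2 sends each 3-simplex σ to the alternating sum Σ_i (−1)^i (σ with its i-th vertex removed). For instance
  ∂[1,2,3,5] = [2,3,5] − [1,3,5] + [1,2,5] − [1,2,3],
  ∂[1,2,3,8] = [2,3,8] − [1,3,8] + [1,2,8] − [1,2,3].
As a 16×6 matrix over Z this has rank 5, with invariant factors (1,1,1,1,1).

Computing H_k = (kernel of ∂_k) / (image of ∂_{k+1}):

  H_0: rank C_0 − rank ∂_1 = 9 − 8 = 1, and the invariant factors of ∂_1 are all 1, so H_0 ≅ Z.
  H_1: rank ker ∂_1 − rank ∂_2 = (19 − 8) − 11 = 0, and the invariant factors of ∂_2 are all 1, so H_1 ≅ 0.
  H_2: rank ker ∂_2 − rank ∂_3 = (16 − 11) − 5 = 0, and the invariant factors of ∂_3 are all 1, so H_2 ≅ 0.
  H_3: rank ker ∂_3 − rank ∂_4 = (6 − 5) − 0 = 1, and there is no ∂_4, so H_3 ≅ Z.

H_0 ≅ Z,  H_1 = 0,  H_2 = 0,  H_3 ≅ Z.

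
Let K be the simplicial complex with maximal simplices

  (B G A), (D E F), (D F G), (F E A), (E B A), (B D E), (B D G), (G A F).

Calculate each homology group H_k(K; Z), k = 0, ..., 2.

Take the total order A < B < D < E < F < G on the vertex set. Then K (dimension 2) consists of the simplices:

  0-simplices (6): A, B, D, E, F, G
  1-simplices (12): AB, AE, AF, AG, BD, BE, BG, DE, DF, DG, EF, FG
  2-simplices (8): ABE, ABG, AEF, AFG, BDE, BDG, DEF, DFG

so the chain groups are C_0 ≅ Z^6, C_1 ≅ Z^12, C_2 ≅ Z^8.

Boundary ∂_1: C_1 → C_0 maps an edge to its endpoints' difference, ∂[p,q] = q − p.
The 6×12 boundary matrix has rank 5 and Smith normal form diag(1,1,1,1,1).

The boundary map ∂_2: C_2 → C_1 acts by ∂[p,q,r] = [q,r] − [p,r] + [p,q]. For instance
  ∂BDE = DE − BE + BD,
  ∂ABG = BG − AG + AB.
The 12×8 boundary matrix has rank 7 and Smith normal form diag(1,1,1,1,1,1,1).

Computing H_k = (kernel of ∂_k) / (image of ∂_{k+1}):

  H_0: rank C_0 − rank ∂_1 = 6 − 5 = 1, and the invariant factors of ∂_1 are all 1, so H_0 = Z.
  H_1: rank ker ∂_1 − rank ∂_2 = (12 − 5) − 7 = 0, and the invariant factors of ∂_2 are all 1, so H_1 = 0.
  H_2: rank ker ∂_2 − rank ∂_3 = (8 − 7) − 0 = 1, and there is no ∂_3, so H_2 = Z.

H_0 ≅ Z,  H_1 = 0,  H_2 ≅ Z.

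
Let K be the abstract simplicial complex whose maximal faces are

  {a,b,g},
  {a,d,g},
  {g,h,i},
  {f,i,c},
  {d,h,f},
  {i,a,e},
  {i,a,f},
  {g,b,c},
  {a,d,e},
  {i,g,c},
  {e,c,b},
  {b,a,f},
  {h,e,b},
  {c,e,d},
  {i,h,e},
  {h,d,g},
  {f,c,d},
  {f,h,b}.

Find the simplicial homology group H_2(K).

H_2 = Z.

K has 9 vertices, 27 edges, 18 triangles.
rank ∂_2 = 17, rank ∂_3 = 0 ⇒ b_2 = 18 − 17 − 0 = 1. So H_2 ≅ Z.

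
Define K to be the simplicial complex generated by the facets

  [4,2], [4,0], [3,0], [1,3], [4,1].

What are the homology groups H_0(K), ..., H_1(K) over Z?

Fix the vertex order 0 < 1 < 2 < 3 < 4 and write every simplex with vertices in increasing order. Then dim K = 1 and the simplices of K are:

  0-simplices (5): [0], [1], [2], [3], [4]
  1-simplices (5): [0,3], [0,4], [1,3], [1,4], [2,4]

so the chain groups are C_0 ≅ Z^5, C_1 ≅ Z^5.

Boundary ∂_1: C_1 → C_0 maps an edge to its endpoints' difference, ∂[p,q] = q − p. For instance
  ∂[0,4] = [4] − [0].
This gives a 5×5 integer matrix of rank 4; reducing to Smith normal form yields diagonal entries (1,1,1,1).

Reading off H_k = ker ∂_k / im ∂_{k+1}:

  H_0: rank C_0 − rank ∂_1 = 5 − 4 = 1, and the invariant factors of ∂_1 are all 1, so H_0 = Z.
  H_1: rank ker ∂_1 − rank ∂_2 = (5 − 4) − 0 = 1, and there is no ∂_2, so H_1 = Z.

H_0 = Z,  H_1 = Z.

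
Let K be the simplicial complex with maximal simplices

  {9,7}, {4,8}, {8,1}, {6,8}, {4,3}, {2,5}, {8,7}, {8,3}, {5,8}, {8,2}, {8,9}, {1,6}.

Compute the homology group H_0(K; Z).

K has 9 vertices, 12 edges.
rank ∂_0 = 0, rank ∂_1 = 8 ⇒ b_0 = 9 − 0 − 8 = 1; all invariant factors of ∂_1 are 1 so no torsion. So H_0 = Z.

H_0 ≅ Z.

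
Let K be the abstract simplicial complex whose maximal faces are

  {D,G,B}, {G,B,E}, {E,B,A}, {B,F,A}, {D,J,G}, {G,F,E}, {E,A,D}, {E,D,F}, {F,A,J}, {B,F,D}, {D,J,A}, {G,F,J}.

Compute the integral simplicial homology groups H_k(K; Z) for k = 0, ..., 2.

Order the vertices as A < B < D < E < F < G < J. Listing each simplex with vertices in this order, K has dimension 2 with simplices:

  0-simplices (7): A, B, D, E, F, G, J
  1-simplices (18): AB, AD, AE, AF, AJ, BD, BE, BF, BG, DE, DF, DG, DJ, EF, EG, FG, FJ, GJ
  2-simplices (12): ABE, ABF, ADE, ADJ, AFJ, BDF, BDG, BEG, DEF, DGJ, EFG, FGJ

so the chain groups are C_0 ≅ Z^7, C_1 ≅ Z^18, C_2 ≅ Z^12.

The boundary map ∂_1: C_1 → C_0 maps an edge to its endpoints' difference, ∂[p,q] = q − p.
This gives a 7×18 integer matrix of rank 6; reducing to Smith normal form yields diagonal entries (1,1,1,1,1,1).

Boundary ∂_2: C_2 → C_1 maps a triangle to the signed sum of its edges. For instance
  ∂FGJ = GJ − FJ + FG,
  ∂ABE = BE − AE + AB.
The 18×12 boundary matrix has rank 12 and Smith normal form diag(1,1,1,1,1,1,1,1,1,1,1,2).

Reading off H_k = ker ∂_k / im ∂_{k+1}:

  H_0: rank C_0 − rank ∂_1 = 7 − 6 = 1, and the invariant factors of ∂_1 are all 1, so H_0 = Z.
  H_1: rank ker ∂_1 − rank ∂_2 = (18 − 6) − 12 = 0, and ∂_2 has invariant factor 2 > 1, so H_1 = Z/2Z.
  H_2: rank ker ∂_2 − rank ∂_3 = (12 − 12) − 0 = 0, and there is no ∂_3, so H_2 = 0.

(K is a triangulation of the real projective plane RP^2.)

H_0 ≅ Z,  H_1 ≅ Z/2Z,  H_2 = 0.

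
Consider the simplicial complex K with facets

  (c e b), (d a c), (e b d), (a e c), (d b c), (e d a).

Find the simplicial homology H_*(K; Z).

H_0 ≅ Z,  H_1 = 0,  H_2 ≅ Z.

Fix the vertex order a < b < c < d < e and write every simplex with vertices in increasing order. Then dim K = 2 and the simplices of K are:

  0-simplices (5): a, b, c, d, e
  1-simplices (9): ac, ad, ae, bc, bd, be, cd, ce, de
  2-simplices (6): acd, ace, ade, bcd, bce, bde

giving chain groups C_0 ≅ Z^5, C_1 ≅ Z^9, C_2 ≅ Z^6.

Boundary ∂_1: C_1 → C_0 is given by ∂[p,q] = [q] − [p]. For instance
  ∂bd = d − b.
This gives a 5×9 integer matrix of rank 4; reducing to Smith normal form yields diagonal entries (1,1,1,1).

∂_2: C_2 → C_1 sends each 2-simplex [p,q,r] to [q,r] − [p,r] + [p,q]. For instance
  ∂acd = cd − ad + ac,
  ∂bce = ce − be + bc.
As a 9×6 matrix over Z this has rank 5, with invariant factors (1,1,1,1,1).

Now H_k = ker ∂_k / im ∂_{k+1}, so:

  H_0: rank C_0 − rank ∂_1 = 5 − 4 = 1, and the invariant factors of ∂_1 are all 1, so H_0 = Z.
  H_1: rank ker ∂_1 − rank ∂_2 = (9 − 4) − 5 = 0, and the invariant factors of ∂_2 are all 1, so H_1 = 0.
  H_2: rank ker ∂_2 − rank ∂_3 = (6 − 5) − 0 = 1, and there is no ∂_3, so H_2 = Z.

As a check, the Euler characteristic is 5 − 9 + 6 = 2, which agrees with 1 − 0 + 1 = 2.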